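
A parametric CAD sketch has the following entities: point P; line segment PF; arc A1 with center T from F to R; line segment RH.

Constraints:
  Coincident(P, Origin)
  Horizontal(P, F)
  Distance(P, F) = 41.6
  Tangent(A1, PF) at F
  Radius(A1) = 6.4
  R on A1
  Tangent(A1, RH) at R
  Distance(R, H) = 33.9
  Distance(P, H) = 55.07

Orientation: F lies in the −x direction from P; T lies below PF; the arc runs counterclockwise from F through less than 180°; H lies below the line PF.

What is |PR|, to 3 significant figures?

48.4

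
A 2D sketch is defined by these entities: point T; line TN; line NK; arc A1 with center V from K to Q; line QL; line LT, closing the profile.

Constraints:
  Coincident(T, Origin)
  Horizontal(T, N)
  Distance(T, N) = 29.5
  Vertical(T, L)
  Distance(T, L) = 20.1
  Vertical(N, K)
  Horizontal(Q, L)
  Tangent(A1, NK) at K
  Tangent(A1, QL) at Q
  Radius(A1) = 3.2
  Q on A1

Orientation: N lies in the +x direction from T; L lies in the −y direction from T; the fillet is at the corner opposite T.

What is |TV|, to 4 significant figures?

31.26

T is at the origin; T and N share the same y with |TN| = 29.5 and N on the +x side, so N = (29.50, 0.000). TL is vertical with |TL| = 20.1 and L on the −y side, so L = (0.000, -20.10). The virtual corner opposite T is at (29.50, -20.10). A1 meets NK tangentially, so VK is at right angles to NK and tangency of A1 to QL means the radius VQ is perpendicular to QL, with radius 3.2, so the center V sits 3.2 in from both sides at V = (26.30, -16.90). Then |TV| = |V − T| = 31.26.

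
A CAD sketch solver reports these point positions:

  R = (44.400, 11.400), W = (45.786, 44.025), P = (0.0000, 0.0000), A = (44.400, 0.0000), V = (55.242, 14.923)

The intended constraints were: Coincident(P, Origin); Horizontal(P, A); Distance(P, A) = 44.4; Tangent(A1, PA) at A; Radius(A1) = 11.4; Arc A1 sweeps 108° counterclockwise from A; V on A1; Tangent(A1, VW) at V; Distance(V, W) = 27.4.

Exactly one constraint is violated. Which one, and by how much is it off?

Distance(V, W) = 27.4 — off by 3.20.

P = (0.00, 0.00) ✓; P.y = 0.00, A.y = 0.00 ✓; |PA| = 44.40 ✓; ∠(RA, AP) = 90.00° ✓; |RA| = 11.40 ✓; bearing(R→V) − bearing(R→A) = 108.0° ✓; |RV| = 11.40 ✓; ∠(RV, VW) = 90.00° ✓; |VW| = 30.60 ✗.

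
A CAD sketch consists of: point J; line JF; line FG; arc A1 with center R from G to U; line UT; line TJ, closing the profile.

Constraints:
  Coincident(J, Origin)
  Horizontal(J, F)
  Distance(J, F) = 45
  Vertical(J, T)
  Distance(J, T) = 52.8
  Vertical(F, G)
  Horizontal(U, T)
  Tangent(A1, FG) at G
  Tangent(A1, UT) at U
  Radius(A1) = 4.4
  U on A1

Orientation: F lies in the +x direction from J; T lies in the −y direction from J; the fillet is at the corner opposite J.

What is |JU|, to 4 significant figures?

66.60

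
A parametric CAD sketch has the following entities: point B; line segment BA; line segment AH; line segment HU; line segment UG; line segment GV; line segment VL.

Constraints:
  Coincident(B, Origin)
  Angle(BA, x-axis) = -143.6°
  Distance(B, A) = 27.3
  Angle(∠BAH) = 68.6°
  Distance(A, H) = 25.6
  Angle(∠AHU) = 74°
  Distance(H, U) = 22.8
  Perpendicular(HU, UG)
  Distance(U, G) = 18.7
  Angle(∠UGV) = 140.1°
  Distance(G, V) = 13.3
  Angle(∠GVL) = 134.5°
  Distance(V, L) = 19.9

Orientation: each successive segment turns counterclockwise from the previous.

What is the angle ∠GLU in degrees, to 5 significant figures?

24.490°

∠UGV = 140.1° gives GV at -156.30° from the x-axis; with |GV| = 13.3, V = (-24.086, -8.0760). ∠GVL = 134.5° gives VL at -110.80° from the x-axis; with |VL| = 19.9, L = (-31.152, -26.679). Then cos ∠GLU = LG·LU / (|LG||LU|), giving 24.490°.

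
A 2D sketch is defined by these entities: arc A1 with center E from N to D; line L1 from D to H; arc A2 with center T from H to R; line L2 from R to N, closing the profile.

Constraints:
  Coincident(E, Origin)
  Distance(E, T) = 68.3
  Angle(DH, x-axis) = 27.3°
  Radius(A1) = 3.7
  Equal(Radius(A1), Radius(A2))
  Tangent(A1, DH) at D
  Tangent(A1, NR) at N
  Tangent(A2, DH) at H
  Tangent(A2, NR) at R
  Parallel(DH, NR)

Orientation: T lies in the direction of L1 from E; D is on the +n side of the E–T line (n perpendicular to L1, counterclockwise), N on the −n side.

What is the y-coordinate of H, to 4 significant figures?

34.61

Tangency of A1 to both parallel lines with radius 3.7 puts D and N at E ± 3.7·n: D = (-1.697, 3.288), N = (1.697, -3.288). Equal radii place H and R the same way about T: H = T + 3.7·n = (59.00, 34.61), R = T − 3.7·n = (62.39, 28.04). So H.y = 34.61.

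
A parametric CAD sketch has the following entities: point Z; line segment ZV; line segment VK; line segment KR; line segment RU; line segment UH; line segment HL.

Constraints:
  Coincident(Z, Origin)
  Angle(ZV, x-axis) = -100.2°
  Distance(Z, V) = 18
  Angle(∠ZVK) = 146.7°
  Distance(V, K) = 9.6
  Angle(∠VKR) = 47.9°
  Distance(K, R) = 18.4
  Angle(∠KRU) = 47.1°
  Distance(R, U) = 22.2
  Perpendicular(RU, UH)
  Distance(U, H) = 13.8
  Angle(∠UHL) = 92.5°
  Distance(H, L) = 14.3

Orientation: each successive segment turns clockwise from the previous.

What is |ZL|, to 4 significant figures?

26.54

Z is at the origin; ZV runs at -100.2° with length 18.0, so V = (-3.188, -17.72). ∠ZVK = 146.7° gives VK at -133.5° from the x-axis; with |VK| = 9.6, K = (-9.796, -24.68). ∠VKR = 47.9° gives KR at 94.40° from the x-axis; with |KR| = 18.4, R = (-11.21, -6.333). ∠KRU = 47.1° gives RU at -38.50° from the x-axis; with |RU| = 22.2, U = (6.167, -20.15). RU ⟂ UH, so UH runs at -128.5°; with |UH| = 13.8, H = (-2.424, -30.95). ∠UHL = 92.5° gives HL at 144.0° from the x-axis; with |HL| = 14.3, L = (-13.99, -22.55). Then |ZL| = |L − Z| = 26.54.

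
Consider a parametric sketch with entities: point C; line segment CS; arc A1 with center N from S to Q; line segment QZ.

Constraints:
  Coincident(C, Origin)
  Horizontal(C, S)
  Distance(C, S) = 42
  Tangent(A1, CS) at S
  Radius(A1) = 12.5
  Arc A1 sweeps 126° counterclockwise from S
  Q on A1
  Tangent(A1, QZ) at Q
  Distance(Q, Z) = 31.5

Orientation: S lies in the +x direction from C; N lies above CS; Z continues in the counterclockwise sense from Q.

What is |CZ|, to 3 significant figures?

56.4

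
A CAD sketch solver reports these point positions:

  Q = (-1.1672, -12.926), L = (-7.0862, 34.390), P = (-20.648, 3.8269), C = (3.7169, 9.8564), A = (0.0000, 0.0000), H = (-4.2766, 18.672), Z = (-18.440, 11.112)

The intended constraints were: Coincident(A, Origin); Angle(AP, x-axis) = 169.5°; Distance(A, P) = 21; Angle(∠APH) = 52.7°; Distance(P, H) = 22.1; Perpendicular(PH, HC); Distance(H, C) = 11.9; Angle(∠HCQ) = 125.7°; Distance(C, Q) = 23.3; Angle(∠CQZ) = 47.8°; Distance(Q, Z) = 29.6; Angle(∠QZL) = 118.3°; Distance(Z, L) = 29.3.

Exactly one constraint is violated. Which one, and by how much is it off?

Distance(Z, L) = 29.3 — off by 3.40.

A = (0.00, 0.00) ✓; AP at 169.5° ✓; |AP| = 21.00 ✓; ∠APH = 52.70° ✓; |PH| = 22.10 ✓; ∠(PH, HC) = 90.00° ✓; |HC| = 11.90 ✓; ∠HCQ = 125.7° ✓; |CQ| = 23.30 ✓; ∠CQZ = 47.80° ✓; |QZ| = 29.60 ✓; ∠QZL = 118.3° ✓; |ZL| = 25.90 ✗.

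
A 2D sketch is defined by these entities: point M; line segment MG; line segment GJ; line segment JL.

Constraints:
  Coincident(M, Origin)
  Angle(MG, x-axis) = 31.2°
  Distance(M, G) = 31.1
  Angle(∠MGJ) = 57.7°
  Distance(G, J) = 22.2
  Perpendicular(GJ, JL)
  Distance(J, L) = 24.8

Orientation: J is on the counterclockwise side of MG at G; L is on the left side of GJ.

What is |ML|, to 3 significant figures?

5.78

M is at the origin; MG runs at 31.2° with length 31.1, so G = 31.1·(cos 31.2°, sin 31.2°) = (26.6, 16.1). ∠MGJ = 57.7°, so GJ runs at 31.2° + (180° − 57.7°) = 154° from the x-axis; with |GJ| = 22.2, J = G + 22.2·(cos 154°, sin 154°) = (6.73, 26.0). The perpendicularity gives JL at right angles to GJ; with |JL| = 24.8 on the left of GJ, L = J + 24.8·(-0.446, -0.895) = (-4.33, 3.82). Then |ML| = |L − M| = 5.78.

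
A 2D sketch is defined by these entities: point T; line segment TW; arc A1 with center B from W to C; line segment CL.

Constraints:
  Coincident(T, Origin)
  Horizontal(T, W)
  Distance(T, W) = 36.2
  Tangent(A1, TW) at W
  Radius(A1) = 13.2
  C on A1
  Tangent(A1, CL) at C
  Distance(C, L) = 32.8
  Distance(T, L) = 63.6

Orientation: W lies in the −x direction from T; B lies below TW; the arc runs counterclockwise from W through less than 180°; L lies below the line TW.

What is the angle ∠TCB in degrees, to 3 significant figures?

5.08°

T is at the origin; T and W share the same y with |TW| = 36.2 and W on the −x side, so W = (-36.2, 0.00). A1 meets TW tangentially, so BW is at right angles to TW, so B = W + (0, -13.2) = (-36.2, -13.2). Since BC ⟂ CL (tangency), |BL| = √(13.2² + 32.8²) = 35.4 regardless of where C sits on A1. So L lies on both circle(T, 63.6) and circle(B, 35.4); the below-TW intersection is L = (-41.6, -48.1). C is the foot of the tangent from L: C = (-49.1, -16.2).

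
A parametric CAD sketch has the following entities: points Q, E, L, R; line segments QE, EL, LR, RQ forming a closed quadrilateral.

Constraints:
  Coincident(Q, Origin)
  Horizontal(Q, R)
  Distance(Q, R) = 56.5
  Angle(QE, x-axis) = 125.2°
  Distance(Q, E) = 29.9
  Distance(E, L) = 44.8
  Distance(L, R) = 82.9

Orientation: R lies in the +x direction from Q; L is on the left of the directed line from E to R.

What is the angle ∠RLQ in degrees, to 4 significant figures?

42.87°

Q is at the origin; QR is horizontal with |QR| = 56.5 and R in +x, so R = (56.5, 0). QE runs at 125.2° with |QE| = 29.9, so E = (-17.24, 24.43). L is determined by |EL| = 44.8 and |LR| = 82.9 together: it lies at the intersection of circle(E, 44.8) and circle(R, 82.9). With |ER| = 77.68, the foot of the radical line on ER is 7.521 from E and the perpendicular offset is √(44.8² − 7.521²) = 44.16. Taking the left-of-ER solution: L = (3.796, 63.99).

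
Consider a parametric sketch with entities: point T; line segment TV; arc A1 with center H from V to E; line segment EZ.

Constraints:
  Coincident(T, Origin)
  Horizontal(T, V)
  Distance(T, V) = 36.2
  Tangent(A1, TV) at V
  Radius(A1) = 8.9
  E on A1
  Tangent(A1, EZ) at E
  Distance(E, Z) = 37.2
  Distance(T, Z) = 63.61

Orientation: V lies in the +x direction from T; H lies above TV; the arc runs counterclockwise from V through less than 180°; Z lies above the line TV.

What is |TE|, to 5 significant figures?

46.039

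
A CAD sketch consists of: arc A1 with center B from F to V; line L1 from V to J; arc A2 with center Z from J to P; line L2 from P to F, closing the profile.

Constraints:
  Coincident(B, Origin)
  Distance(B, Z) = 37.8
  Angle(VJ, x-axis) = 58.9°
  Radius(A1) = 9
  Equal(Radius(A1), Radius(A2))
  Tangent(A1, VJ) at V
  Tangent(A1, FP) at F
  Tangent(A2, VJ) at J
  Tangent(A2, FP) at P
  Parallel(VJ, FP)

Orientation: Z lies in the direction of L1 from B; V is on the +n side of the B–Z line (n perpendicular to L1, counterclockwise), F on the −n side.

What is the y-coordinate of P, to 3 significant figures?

27.7

The slot axis is L1's direction at 58.9°, so u = (cos 58.9°, sin 58.9°) = (0.517, 0.856) and n = (−sin 58.9°, cos 58.9°) = (-0.856, 0.517). B is at the origin and Z lies 37.8 along u from B, so Z = 37.8·u = (19.5, 32.4). Tangency of A1 to both parallel lines with radius 9.0 puts V and F at B ± 9.0·n: V = (-7.71, 4.65), F = (7.71, -4.65). Equal radii place J and P the same way about Z: J = Z + 9.0·n = (11.8, 37.0), P = Z − 9.0·n = (27.2, 27.7). So P.y = 27.7.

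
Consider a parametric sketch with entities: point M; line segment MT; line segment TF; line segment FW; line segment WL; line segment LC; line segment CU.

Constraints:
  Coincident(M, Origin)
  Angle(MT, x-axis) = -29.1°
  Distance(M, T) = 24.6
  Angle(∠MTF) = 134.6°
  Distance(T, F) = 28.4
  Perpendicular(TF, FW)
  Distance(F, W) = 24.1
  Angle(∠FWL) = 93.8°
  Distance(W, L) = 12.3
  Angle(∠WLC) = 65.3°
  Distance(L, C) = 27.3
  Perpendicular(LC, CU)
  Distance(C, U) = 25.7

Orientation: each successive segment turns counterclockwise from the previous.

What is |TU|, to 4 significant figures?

50.61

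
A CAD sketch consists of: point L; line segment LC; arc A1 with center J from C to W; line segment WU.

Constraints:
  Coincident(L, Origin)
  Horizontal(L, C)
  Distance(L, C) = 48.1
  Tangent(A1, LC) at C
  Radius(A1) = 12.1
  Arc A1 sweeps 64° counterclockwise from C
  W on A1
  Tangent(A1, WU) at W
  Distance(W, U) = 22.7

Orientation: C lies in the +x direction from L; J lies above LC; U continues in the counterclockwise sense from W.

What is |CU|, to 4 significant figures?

34.26

L is at the origin; LC is horizontal with |LC| = 48.1 and C on the +x side, so C = (48.10, 0.000). Since A1 is tangent to LC there, JC ⟂ LC, so J = C + (0, 12.1) = (48.10, 12.10). On A1, C sits at bearing -90° from J; a 64° counterclockwise sweep puts W at bearing -26°, so W = J + 12.1·(cos -26°, sin -26°) = (58.98, 6.796). A1 meets WU tangentially, so JW is at right angles to WU, so WU runs along (−sin -26°, cos -26°); with |WU| = 22.7, U = (68.93, 27.20). Then |CU| = |U − C| = 34.26.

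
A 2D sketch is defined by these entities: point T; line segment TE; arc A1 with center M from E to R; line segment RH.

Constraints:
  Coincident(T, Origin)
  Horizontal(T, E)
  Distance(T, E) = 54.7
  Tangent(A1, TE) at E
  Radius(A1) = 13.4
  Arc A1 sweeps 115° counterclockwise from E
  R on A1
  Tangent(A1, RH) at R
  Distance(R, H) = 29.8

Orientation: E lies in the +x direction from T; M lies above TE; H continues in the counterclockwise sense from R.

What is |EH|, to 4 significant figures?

46.07

T is at the origin; TE is horizontal with |TE| = 54.7 and E on the +x side, so E = (54.70, 0.000). The tangent condition forces ME to be normal to TE, so M = E + (0, 13.4) = (54.70, 13.40). On A1, E sits at bearing -90° from M; a 115° counterclockwise sweep puts R at bearing 25°, so R = M + 13.4·(cos 25°, sin 25°) = (66.84, 19.06). Tangency of A1 to RH means the radius MR is perpendicular to RH, so RH runs along (−sin 25°, cos 25°); with |RH| = 29.8, H = (54.25, 46.07). Then |EH| = |H − E| = 46.07.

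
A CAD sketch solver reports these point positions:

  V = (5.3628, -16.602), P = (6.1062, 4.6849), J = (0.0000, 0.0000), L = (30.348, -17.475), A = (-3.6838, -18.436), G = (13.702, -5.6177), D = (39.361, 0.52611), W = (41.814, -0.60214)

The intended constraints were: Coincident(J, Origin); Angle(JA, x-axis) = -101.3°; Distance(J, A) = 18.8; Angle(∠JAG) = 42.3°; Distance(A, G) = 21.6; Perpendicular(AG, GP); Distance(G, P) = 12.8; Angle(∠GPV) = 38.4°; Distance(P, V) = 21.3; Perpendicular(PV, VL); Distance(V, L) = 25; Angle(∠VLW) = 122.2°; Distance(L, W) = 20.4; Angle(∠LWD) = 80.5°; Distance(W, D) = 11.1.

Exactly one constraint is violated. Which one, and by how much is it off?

Distance(W, D) = 11.1 — off by 8.40.

J = (0.00, 0.00) ✓; JA at -101.3° ✓; |JA| = 18.80 ✓; ∠JAG = 42.30° ✓; |AG| = 21.60 ✓; ∠(AG, GP) = 90.00° ✓; |GP| = 12.80 ✓; ∠GPV = 38.40° ✓; |PV| = 21.30 ✓; ∠(PV, VL) = 90.00° ✓; |VL| = 25.00 ✓; ∠VLW = 122.2° ✓; |LW| = 20.40 ✓; ∠LWD = 80.50° ✓; |WD| = 2.700 ✗.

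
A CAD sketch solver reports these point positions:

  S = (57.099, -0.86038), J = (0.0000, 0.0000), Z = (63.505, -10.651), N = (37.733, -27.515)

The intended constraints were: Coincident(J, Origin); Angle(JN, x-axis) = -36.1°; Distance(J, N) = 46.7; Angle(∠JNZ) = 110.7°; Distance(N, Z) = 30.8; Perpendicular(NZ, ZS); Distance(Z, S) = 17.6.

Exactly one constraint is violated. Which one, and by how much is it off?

Distance(Z, S) = 17.6 — off by 5.90.

J = (0.00, 0.00) ✓; JN at -36.10° ✓; |JN| = 46.70 ✓; ∠JNZ = 110.7° ✓; |NZ| = 30.80 ✓; ∠(NZ, ZS) = 90.00° ✓; |ZS| = 11.70 ✗.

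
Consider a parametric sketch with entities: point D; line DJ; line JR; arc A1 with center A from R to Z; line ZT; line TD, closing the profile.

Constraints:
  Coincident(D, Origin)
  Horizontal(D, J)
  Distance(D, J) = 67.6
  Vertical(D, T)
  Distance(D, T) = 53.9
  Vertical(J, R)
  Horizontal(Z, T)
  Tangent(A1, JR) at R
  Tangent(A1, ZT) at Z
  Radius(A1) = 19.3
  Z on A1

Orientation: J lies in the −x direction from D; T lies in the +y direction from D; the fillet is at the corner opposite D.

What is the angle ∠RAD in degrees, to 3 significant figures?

144°

The virtual corner opposite D is at (-67.6, 53.9). Since A1 is tangent to JR there, AR ⟂ JR and the tangent condition forces AZ to be normal to ZT, with radius 19.3, so the center A sits 19.3 in from both sides at A = (-48.3, 34.6). That places the tangent points at R = (-67.6, 34.6) on JR and Z = (-48.3, 53.9) on ZT. Then cos ∠RAD = AR·AD / (|AR||AD|), giving 144°.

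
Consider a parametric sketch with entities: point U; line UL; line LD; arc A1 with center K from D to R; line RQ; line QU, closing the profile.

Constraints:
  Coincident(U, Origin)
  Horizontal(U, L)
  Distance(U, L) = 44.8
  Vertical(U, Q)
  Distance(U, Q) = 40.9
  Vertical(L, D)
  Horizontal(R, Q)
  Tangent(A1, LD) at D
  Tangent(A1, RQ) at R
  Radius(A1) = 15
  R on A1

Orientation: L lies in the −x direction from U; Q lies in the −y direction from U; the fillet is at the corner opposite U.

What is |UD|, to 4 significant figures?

51.75

U is at the origin; U and L share the same y with |UL| = 44.8 and L on the −x side, so L = (-44.80, 0.000). UQ is vertical with |UQ| = 40.9 and Q on the −y side, so Q = (0.000, -40.90). The virtual corner opposite U is at (-44.80, -40.90). Tangency of A1 to LD means the radius KD is perpendicular to LD and the tangent condition forces KR to be normal to RQ, with radius 15.0, so the center K sits 15.0 in from both sides at K = (-29.80, -25.90). That places the tangent points at D = (-44.80, -25.90) on LD and R = (-29.80, -40.90) on RQ. Then |UD| = |D − U| = 51.75.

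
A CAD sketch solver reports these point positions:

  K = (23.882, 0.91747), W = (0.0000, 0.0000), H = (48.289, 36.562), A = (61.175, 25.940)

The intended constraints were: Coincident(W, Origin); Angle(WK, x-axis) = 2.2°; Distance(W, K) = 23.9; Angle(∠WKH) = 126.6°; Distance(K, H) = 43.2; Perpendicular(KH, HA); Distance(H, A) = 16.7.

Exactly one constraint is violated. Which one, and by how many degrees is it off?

Perpendicular(KH, HA) — off by 5.10°.

W = (0.00, 0.00) ✓; WK at 2.200° ✓; |WK| = 23.90 ✓; ∠WKH = 126.6° ✓; |KH| = 43.20 ✓; ∠(KH, HA) = 95.10° ✗; |HA| = 16.70 ✓.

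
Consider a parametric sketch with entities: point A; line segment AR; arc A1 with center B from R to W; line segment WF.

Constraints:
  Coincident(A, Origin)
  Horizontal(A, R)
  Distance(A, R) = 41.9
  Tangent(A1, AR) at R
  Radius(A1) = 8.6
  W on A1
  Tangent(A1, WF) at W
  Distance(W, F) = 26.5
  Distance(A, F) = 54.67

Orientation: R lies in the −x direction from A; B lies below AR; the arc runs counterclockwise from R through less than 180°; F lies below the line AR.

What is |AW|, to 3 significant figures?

51.3

Checks: |BW| = 8.600 ✓; ∠(BW, WF) = 90.00° ✓; |WF| = 26.50 ✓; |AF| = 54.67 ✓.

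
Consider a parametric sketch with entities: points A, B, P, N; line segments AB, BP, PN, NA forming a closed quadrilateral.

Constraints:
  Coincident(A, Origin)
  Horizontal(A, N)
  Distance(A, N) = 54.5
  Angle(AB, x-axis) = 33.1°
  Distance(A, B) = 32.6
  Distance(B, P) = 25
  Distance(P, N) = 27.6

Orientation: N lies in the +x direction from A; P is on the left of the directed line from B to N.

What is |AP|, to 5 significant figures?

57.350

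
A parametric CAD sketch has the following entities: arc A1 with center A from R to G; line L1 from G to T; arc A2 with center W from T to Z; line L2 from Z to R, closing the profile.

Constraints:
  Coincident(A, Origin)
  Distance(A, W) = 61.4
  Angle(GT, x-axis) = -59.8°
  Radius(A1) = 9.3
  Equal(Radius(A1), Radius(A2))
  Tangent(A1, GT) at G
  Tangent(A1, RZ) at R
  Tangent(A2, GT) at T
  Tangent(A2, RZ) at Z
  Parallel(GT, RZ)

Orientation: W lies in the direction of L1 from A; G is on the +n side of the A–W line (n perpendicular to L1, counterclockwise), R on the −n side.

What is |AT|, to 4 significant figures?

62.10

Tangency of A1 to both parallel lines with radius 9.3 puts G and R at A ± 9.3·n: G = (8.038, 4.678), R = (-8.038, -4.678). Equal radii place T and Z the same way about W: T = W + 9.3·n = (38.92, -48.39), Z = W − 9.3·n = (22.85, -57.74). Then |AT| = |T − A| = 62.10.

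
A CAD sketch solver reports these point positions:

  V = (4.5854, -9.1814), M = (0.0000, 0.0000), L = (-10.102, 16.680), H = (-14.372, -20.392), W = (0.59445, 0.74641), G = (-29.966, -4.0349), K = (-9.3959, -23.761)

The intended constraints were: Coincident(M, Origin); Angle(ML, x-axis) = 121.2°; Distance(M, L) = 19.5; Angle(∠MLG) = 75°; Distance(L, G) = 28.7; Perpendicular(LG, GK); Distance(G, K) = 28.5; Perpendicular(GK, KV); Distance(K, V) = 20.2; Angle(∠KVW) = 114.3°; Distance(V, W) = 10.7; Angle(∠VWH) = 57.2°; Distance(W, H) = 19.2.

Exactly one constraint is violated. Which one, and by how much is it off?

Distance(W, H) = 19.2 — off by 6.70.

M = (0.00, 0.00) ✓; ML at 121.2° ✓; |ML| = 19.50 ✓; ∠MLG = 75.00° ✓; |LG| = 28.70 ✓; ∠(LG, GK) = 90.00° ✓; |GK| = 28.50 ✓; ∠(GK, KV) = 90.00° ✓; |KV| = 20.20 ✓; ∠KVW = 114.3° ✓; |VW| = 10.70 ✓; ∠VWH = 57.20° ✓; |WH| = 25.90 ✗.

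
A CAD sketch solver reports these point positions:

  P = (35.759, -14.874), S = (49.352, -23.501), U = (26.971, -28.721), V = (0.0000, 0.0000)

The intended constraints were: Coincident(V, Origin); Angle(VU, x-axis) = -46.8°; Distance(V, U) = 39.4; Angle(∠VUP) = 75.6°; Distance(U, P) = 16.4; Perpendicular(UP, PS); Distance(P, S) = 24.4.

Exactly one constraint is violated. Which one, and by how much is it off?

Distance(P, S) = 24.4 — off by 8.30.

V = (0.00, 0.00) ✓; VU at -46.80° ✓; |VU| = 39.40 ✓; ∠VUP = 75.60° ✓; |UP| = 16.40 ✓; ∠(UP, PS) = 90.00° ✓; |PS| = 16.10 ✗.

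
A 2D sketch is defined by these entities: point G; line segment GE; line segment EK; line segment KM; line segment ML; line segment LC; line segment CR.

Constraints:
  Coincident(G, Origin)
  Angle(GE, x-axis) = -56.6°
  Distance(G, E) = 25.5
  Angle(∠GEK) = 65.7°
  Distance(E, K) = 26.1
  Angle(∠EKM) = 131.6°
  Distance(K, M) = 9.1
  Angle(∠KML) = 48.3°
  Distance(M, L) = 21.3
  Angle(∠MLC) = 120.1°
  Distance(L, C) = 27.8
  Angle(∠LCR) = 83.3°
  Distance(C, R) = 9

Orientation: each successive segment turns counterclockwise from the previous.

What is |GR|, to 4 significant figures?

44.42

G is at the origin; GE runs at -56.6° with length 25.5, so E = (14.04, -21.29). ∠GEK = 65.7° gives EK at 57.70° from the x-axis; with |EK| = 26.1, K = (27.98, 0.7727). ∠EKM = 131.6° gives KM at 106.1° from the x-axis; with |KM| = 9.1, M = (25.46, 9.516). ∠KML = 48.3° gives ML at -122.2° from the x-axis; with |ML| = 21.3, L = (14.11, -8.508). ∠MLC = 120.1° gives LC at -62.30° from the x-axis; with |LC| = 27.8, C = (27.03, -33.12). ∠LCR = 83.3° gives CR at 34.40° from the x-axis; with |CR| = 9.0, R = (34.46, -28.04). Then |GR| = |R − G| = 44.42.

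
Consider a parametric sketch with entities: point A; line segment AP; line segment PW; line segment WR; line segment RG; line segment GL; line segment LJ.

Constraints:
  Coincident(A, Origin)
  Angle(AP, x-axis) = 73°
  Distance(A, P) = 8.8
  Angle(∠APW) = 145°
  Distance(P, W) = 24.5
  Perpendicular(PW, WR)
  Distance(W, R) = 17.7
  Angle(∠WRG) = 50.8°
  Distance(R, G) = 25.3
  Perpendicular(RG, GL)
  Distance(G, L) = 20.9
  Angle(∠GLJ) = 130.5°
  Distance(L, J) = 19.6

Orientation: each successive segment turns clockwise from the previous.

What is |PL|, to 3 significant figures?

23.2

A is at the origin; AP runs at 73.0° with length 8.8, so P = (2.57, 8.42). ∠APW = 145.0° gives PW at 38.0° from the x-axis; with |PW| = 24.5, W = (21.9, 23.5). The perpendicularity gives WR at right angles to PW, so WR runs at -52.0°; with |WR| = 17.7, R = (32.8, 9.55). ∠WRG = 50.8° gives RG at 179° from the x-axis; with |RG| = 25.3, G = (7.48, 10.1). The perpendicularity gives GL at right angles to RG, so GL runs at 88.8°; with |GL| = 20.9, L = (7.92, 31.0). Then |PL| = |L − P| = 23.2.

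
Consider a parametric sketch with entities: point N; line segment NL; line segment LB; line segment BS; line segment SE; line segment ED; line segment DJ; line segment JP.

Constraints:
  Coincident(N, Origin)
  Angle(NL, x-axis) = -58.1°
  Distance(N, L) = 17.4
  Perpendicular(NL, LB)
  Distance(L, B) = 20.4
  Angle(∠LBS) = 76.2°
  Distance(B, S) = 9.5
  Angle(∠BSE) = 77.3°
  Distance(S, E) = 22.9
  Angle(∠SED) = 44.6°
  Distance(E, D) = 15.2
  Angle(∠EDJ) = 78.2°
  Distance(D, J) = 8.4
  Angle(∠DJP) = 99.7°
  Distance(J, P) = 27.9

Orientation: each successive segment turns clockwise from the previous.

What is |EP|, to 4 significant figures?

16.10

N is at the origin; NL runs at -58.1° with length 17.4, so L = (9.195, -14.77). NL is perpendicular to LB, so LB runs at -148.1°; with |LB| = 20.4, B = (-8.124, -25.55). ∠LBS = 76.2° gives BS at 108.1° from the x-axis; with |BS| = 9.5, S = (-11.08, -16.52). ∠BSE = 77.3° gives SE at 5.400° from the x-axis; with |SE| = 22.9, E = (11.72, -14.37). ∠SED = 44.6° gives ED at -130.0° from the x-axis; with |ED| = 15.2, D = (1.952, -26.01). ∠EDJ = 78.2° gives DJ at 128.2° from the x-axis; with |DJ| = 8.4, J = (-3.242, -19.41). ∠DJP = 99.7° gives JP at 47.90° from the x-axis; with |JP| = 27.9, P = (15.46, 1.291). Then |EP| = |P − E| = 16.10.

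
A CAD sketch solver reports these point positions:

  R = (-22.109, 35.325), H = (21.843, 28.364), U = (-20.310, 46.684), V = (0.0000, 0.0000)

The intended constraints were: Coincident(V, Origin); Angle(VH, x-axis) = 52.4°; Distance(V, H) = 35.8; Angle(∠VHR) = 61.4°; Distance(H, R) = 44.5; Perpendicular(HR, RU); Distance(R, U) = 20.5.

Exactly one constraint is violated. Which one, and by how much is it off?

Distance(R, U) = 20.5 — off by 9.00.

V = (0.00, 0.00) ✓; VH at 52.40° ✓; |VH| = 35.80 ✓; ∠VHR = 61.40° ✓; |HR| = 44.50 ✓; ∠(HR, RU) = 90.00° ✓; |RU| = 11.50 ✗.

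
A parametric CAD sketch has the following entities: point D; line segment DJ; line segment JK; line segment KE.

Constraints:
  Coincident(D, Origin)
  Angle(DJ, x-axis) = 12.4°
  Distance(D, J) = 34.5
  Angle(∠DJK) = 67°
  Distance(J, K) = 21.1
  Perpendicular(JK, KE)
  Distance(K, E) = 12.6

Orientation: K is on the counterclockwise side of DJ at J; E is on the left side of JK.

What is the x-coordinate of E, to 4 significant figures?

11.20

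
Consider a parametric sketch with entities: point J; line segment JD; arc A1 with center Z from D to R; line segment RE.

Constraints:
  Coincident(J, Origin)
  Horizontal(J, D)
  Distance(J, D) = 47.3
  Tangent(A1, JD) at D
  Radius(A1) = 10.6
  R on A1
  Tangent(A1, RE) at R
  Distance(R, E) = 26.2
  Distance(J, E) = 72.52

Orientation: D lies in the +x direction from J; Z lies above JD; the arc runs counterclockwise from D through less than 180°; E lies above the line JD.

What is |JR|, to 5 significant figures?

58.020

Checks: |ZD| = 10.60 ✓; |ZR| = 10.60 ✓; ∠(ZR, RE) = 90.00° ✓; |RE| = 26.20 ✓; |JE| = 72.52 ✓.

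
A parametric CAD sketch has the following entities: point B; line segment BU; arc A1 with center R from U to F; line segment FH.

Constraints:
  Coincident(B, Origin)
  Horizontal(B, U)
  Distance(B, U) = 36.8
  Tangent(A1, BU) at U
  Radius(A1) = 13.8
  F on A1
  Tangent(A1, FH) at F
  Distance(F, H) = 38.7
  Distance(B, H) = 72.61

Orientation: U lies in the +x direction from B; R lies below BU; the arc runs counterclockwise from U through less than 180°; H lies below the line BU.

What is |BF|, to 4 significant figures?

34.25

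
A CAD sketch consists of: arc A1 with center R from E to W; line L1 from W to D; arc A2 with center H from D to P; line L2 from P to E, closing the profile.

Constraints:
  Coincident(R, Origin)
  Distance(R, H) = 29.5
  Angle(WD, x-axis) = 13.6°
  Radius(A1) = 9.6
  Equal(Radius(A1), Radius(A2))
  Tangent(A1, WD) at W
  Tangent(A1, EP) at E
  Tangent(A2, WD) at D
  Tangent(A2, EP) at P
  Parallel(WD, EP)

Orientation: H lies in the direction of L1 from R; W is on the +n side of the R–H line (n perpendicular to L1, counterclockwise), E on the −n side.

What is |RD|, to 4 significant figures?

31.02

Tangency of A1 to both parallel lines with radius 9.6 puts W and E at R ± 9.6·n: W = (-2.257, 9.331), E = (2.257, -9.331). Equal radii place D and P the same way about H: D = H + 9.6·n = (26.42, 16.27), P = H − 9.6·n = (30.93, -2.394). Then |RD| = |D − R| = 31.02.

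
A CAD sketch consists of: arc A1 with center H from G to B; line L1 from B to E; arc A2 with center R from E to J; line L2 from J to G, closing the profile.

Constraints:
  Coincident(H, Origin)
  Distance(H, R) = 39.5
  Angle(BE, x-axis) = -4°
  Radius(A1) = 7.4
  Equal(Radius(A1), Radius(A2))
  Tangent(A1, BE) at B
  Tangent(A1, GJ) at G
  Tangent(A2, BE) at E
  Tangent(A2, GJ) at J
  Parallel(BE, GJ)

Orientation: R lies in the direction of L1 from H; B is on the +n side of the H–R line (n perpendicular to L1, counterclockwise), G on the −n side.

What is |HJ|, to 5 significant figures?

40.187

Tangency of A1 to both parallel lines with radius 7.4 puts B and G at H ± 7.4·n: B = (0.51620, 7.3820), G = (-0.51620, -7.3820). Equal radii place E and J the same way about R: E = R + 7.4·n = (39.920, 4.6266), J = R − 7.4·n = (38.888, -10.137). Then |HJ| = |J − H| = 40.187.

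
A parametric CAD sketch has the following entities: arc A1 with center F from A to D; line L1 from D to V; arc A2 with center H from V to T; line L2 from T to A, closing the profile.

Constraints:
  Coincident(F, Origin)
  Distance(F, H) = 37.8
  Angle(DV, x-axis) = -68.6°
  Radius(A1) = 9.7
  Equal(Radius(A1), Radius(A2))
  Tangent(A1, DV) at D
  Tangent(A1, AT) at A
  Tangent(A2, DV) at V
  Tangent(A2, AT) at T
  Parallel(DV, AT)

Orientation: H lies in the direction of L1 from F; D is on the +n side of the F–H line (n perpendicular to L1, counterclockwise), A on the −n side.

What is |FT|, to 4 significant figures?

39.02

Tangency of A1 to both parallel lines with radius 9.7 puts D and A at F ± 9.7·n: D = (9.031, 3.539), A = (-9.031, -3.539). Equal radii place V and T the same way about H: V = H + 9.7·n = (22.82, -31.65), T = H − 9.7·n = (4.761, -38.73). Then |FT| = |T − F| = 39.02.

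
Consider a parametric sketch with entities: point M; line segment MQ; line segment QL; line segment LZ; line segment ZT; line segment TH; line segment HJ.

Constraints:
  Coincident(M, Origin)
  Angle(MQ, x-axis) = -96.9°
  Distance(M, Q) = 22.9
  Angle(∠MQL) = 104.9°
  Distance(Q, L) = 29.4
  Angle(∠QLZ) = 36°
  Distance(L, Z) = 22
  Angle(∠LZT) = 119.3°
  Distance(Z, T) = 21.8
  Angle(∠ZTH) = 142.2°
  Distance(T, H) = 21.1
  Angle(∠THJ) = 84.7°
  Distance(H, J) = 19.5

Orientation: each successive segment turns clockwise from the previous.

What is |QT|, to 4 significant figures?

9.050

M is at the origin; MQ runs at -96.9° with length 22.9, so Q = (-2.751, -22.73). ∠MQL = 104.9° gives QL at -172.0° from the x-axis; with |QL| = 29.4, L = (-31.87, -26.83). ∠QLZ = 36.0° gives LZ at 44.00° from the x-axis; with |LZ| = 22.0, Z = (-16.04, -11.54). ∠LZT = 119.3° gives ZT at -16.70° from the x-axis; with |ZT| = 21.8, T = (4.841, -17.81). Then |QT| = |T − Q| = 9.050.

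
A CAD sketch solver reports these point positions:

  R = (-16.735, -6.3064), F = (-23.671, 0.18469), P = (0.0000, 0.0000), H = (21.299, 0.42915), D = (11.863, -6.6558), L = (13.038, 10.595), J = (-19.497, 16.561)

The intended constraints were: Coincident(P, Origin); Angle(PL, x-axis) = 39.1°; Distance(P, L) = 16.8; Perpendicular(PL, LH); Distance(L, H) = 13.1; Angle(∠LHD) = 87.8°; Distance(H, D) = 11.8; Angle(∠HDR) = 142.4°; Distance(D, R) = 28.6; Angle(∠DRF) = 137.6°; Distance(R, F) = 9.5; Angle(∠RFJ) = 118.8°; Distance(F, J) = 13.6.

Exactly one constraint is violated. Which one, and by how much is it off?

Distance(F, J) = 13.6 — off by 3.30.

P = (0.00, 0.00) ✓; PL at 39.10° ✓; |PL| = 16.80 ✓; ∠(PL, LH) = 90.00° ✓; |LH| = 13.10 ✓; ∠LHD = 87.80° ✓; |HD| = 11.80 ✓; ∠HDR = 142.4° ✓; |DR| = 28.60 ✓; ∠DRF = 137.6° ✓; |RF| = 9.500 ✓; ∠RFJ = 118.8° ✓; |FJ| = 16.90 ✗.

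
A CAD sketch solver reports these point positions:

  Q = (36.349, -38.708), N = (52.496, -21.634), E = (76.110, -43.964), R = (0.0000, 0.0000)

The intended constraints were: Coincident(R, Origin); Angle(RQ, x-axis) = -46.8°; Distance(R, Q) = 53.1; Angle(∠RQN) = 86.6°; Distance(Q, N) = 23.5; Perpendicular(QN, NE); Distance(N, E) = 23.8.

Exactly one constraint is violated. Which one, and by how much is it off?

Distance(N, E) = 23.8 — off by 8.70.

R = (0.00, 0.00) ✓; RQ at -46.80° ✓; |RQ| = 53.10 ✓; ∠RQN = 86.60° ✓; |QN| = 23.50 ✓; ∠(QN, NE) = 90.00° ✓; |NE| = 32.50 ✗.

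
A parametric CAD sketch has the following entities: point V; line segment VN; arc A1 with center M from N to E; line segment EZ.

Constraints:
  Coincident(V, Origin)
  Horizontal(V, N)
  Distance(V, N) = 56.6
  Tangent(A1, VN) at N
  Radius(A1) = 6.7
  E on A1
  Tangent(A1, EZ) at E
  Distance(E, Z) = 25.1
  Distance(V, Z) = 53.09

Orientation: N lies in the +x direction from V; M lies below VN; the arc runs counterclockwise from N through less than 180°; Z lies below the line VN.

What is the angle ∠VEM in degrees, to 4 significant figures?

172.1°

Checks: |ME| = 6.700 ✓; ∠(ME, EZ) = 90.00° ✓; |EZ| = 25.10 ✓; |VZ| = 53.09 ✓.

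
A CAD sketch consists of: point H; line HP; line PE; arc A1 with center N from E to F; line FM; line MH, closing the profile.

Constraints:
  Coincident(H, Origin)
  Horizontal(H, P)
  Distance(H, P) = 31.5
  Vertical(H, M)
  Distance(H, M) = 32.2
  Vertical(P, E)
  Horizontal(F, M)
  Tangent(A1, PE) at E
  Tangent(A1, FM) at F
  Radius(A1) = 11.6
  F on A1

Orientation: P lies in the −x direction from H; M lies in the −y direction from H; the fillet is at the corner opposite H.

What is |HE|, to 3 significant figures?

37.6

H is at the origin; HP is horizontal with |HP| = 31.5 and P on the −x side, so P = (-31.5, 0.00). H and M share the same x with |HM| = 32.2 and M on the −y side, so M = (0.00, -32.2). The virtual corner opposite H is at (-31.5, -32.2). Since A1 is tangent to PE there, NE ⟂ PE and since A1 is tangent to FM there, NF ⟂ FM, with radius 11.6, so the center N sits 11.6 in from both sides at N = (-19.9, -20.6). That places the tangent points at E = (-31.5, -20.6) on PE and F = (-19.9, -32.2) on FM. Then |HE| = |E − H| = 37.6.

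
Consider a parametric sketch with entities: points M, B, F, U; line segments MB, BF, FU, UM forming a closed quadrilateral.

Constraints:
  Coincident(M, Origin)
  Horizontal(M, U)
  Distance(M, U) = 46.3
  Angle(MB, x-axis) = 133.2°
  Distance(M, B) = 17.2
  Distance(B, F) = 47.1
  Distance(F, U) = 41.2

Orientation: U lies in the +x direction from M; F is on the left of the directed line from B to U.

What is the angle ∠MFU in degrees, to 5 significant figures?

63.172°

Checks: |BF| = 47.10 ✓; |FU| = 41.20 ✓.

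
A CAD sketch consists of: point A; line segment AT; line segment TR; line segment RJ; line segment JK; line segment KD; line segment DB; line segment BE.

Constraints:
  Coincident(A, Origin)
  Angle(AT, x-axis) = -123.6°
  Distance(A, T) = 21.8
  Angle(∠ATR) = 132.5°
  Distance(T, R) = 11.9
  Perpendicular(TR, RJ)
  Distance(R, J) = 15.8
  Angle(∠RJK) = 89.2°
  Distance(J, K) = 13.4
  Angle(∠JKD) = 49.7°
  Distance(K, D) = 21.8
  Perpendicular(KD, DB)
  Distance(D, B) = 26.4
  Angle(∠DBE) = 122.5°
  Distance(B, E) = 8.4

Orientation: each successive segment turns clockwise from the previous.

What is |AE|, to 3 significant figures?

47.0

A is at the origin; AT runs at -123.6° with length 21.8, so T = (-12.1, -18.2). ∠ATR = 132.5° gives TR at -171° from the x-axis; with |TR| = 11.9, R = (-23.8, -20.0). The perpendicularity gives RJ at right angles to TR, so RJ runs at 98.9°; with |RJ| = 15.8, J = (-26.3, -4.39). ∠RJK = 89.2° gives JK at 8.10° from the x-axis; with |JK| = 13.4, K = (-13.0, -2.50). ∠JKD = 49.7° gives KD at -122° from the x-axis; with |KD| = 21.8, D = (-24.6, -20.9). KD is perpendicular to DB, so DB runs at 148°; with |DB| = 26.4, B = (-47.0, -6.88). ∠DBE = 122.5° gives BE at 90.3° from the x-axis; with |BE| = 8.4, E = (-47.0, 1.52). Then |AE| = |E − A| = 47.0.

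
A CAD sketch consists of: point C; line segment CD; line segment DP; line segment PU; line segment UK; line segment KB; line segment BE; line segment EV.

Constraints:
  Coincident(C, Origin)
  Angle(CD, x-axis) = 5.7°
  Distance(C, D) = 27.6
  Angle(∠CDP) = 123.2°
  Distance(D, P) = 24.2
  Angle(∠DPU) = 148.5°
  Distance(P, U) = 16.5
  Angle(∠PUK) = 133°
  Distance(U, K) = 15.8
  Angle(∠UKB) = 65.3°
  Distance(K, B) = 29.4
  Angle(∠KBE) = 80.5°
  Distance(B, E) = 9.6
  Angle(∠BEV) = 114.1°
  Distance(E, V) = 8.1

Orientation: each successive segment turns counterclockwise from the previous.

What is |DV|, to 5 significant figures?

25.972

C is at the origin; CD runs at 5.7° with length 27.6, so D = (27.464, 2.7412). ∠CDP = 123.2° gives DP at 62.500° from the x-axis; with |DP| = 24.2, P = (38.638, 24.207). ∠DPU = 148.5° gives PU at 94.000° from the x-axis; with |PU| = 16.5, U = (37.487, 40.667). ∠PUK = 133.0° gives UK at 141.00° from the x-axis; with |UK| = 15.8, K = (25.208, 50.610). ∠UKB = 65.3° gives KB at -104.30° from the x-axis; with |KB| = 29.4, B = (17.946, 22.121). ∠KBE = 80.5° gives BE at -4.8000° from the x-axis; with |BE| = 9.6, E = (27.513, 21.318). ∠BEV = 114.1° gives EV at 61.100° from the x-axis; with |EV| = 8.1, V = (31.427, 28.409). Then |DV| = |V − D| = 25.972.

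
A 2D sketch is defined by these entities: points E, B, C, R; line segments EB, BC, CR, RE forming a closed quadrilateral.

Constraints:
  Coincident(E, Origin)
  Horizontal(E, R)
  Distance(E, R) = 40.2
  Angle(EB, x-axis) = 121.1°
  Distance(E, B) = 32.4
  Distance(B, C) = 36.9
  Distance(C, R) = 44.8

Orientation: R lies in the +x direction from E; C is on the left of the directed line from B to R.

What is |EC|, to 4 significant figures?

43.22

E is at the origin; E and R share the same y with |ER| = 40.2 and R in +x, so R = (40.2, 0). EB runs at 121.1° with |EB| = 32.4, so B = (-16.74, 27.74). C is determined by |BC| = 36.9 and |CR| = 44.8 together: it lies at the intersection of circle(B, 36.9) and circle(R, 44.8). With |BR| = 63.34, the foot of the radical line on BR is 26.57 from B and the perpendicular offset is √(36.9² − 26.57²) = 25.60. Taking the left-of-BR solution: C = (18.37, 39.12).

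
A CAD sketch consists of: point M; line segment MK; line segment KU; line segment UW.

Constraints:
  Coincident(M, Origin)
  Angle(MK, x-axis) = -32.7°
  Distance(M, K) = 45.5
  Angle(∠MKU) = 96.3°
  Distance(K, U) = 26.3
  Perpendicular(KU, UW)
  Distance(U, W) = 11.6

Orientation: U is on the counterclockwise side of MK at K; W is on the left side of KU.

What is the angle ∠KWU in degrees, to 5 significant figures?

66.199°

M is at the origin; MK runs at -32.7° with length 45.5, so K = 45.5·(cos -32.7°, sin -32.7°) = (38.289, -24.581). ∠MKU = 96.3°, so KU runs at -32.7° + (180° − 96.3°) = 51.000° from the x-axis; with |KU| = 26.3, U = K + 26.3·(cos 51.000°, sin 51.000°) = (54.840, -4.1420). KU ⟂ UW; with |UW| = 11.6 on the left of KU, W = U + 11.6·(-0.77715, 0.62932) = (45.825, 3.1581). Then cos ∠KWU = WK·WU / (|WK||WU|), giving 66.199°.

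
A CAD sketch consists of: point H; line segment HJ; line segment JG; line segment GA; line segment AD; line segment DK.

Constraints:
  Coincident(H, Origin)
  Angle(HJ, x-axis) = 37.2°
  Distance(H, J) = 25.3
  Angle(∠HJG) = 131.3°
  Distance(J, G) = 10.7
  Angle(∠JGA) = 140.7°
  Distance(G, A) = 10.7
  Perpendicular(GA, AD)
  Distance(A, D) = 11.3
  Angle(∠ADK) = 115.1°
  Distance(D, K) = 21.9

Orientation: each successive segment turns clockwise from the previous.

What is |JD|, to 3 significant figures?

19.5

∠JGA = 140.7° gives GA at -50.8° from the x-axis; with |GA| = 10.7, A = (37.4, 4.87). GA is perpendicular to AD, so AD runs at -141°; with |AD| = 11.3, D = (28.6, -2.27). Then |JD| = |D − J| = 19.5.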